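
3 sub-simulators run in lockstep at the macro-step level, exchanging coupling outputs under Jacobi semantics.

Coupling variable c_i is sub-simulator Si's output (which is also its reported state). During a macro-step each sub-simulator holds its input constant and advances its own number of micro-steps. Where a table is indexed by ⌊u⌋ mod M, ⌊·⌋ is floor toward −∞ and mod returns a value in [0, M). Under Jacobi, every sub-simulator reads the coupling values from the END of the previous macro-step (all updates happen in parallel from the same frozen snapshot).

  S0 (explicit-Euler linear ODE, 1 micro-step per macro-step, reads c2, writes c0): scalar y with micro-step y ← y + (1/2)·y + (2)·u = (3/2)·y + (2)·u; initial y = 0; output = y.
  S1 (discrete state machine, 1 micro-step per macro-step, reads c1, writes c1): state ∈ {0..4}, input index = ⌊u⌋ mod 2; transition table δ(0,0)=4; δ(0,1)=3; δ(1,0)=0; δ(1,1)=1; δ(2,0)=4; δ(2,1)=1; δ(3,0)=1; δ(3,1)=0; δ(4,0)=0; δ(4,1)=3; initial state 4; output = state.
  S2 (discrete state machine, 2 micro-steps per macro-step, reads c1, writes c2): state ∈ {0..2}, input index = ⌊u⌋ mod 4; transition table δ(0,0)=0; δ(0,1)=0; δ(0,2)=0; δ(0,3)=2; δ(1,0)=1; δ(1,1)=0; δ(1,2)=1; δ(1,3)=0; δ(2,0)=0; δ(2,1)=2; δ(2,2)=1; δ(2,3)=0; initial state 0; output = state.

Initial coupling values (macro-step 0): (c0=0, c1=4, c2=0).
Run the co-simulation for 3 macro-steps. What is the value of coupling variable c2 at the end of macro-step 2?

macro 1: S0 reads c2=0 → after 1×micro: 0; S1 reads c1=4 → after 1×micro: 0; S2 reads c1=4 → after 2×micro: 0 ⇒ (c0=0, c1=0, c2=0)
macro 2: S0 reads c2=0 → after 1×micro: 0; S1 reads c1=0 → after 1×micro: 4; S2 reads c1=0 → after 2×micro: 0 ⇒ (c0=0, c1=4, c2=0)
macro 3: S0 reads c2=0 → after 1×micro: 0; S1 reads c1=4 → after 1×micro: 0; S2 reads c1=4 → after 2×micro: 0 ⇒ (c0=0, c1=0, c2=0)

c2 at macro-step 2 = 0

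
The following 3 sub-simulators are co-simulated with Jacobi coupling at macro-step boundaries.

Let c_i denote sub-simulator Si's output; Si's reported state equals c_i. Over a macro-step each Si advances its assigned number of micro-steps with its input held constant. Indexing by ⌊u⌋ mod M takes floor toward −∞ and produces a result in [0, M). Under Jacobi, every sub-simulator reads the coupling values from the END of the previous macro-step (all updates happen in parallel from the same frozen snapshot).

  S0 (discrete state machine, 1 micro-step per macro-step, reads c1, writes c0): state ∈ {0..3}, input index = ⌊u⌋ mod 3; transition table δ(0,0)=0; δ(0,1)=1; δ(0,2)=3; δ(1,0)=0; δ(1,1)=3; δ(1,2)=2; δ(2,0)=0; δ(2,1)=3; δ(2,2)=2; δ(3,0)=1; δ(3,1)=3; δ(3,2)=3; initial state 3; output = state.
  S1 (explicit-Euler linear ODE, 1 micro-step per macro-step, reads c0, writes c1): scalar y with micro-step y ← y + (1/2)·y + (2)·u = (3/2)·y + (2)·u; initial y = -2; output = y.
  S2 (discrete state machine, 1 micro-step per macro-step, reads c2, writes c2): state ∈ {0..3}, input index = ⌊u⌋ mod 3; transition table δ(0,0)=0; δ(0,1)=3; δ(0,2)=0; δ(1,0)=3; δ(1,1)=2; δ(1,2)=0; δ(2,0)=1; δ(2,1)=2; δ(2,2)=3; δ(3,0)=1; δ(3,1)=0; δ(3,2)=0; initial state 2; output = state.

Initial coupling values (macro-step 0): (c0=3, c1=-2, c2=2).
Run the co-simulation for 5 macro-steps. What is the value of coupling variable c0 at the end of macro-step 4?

macro 1: S0 reads c1=-2 → after 1×micro: 3; S1 reads c0=3 → after 1×micro: 3; S2 reads c2=2 → after 1×micro: 3 ⇒ (c0=3, c1=3, c2=3)
macro 2: S0 reads c1=3 → after 1×micro: 1; S1 reads c0=3 → after 1×micro: 21/2; S2 reads c2=3 → after 1×micro: 1 ⇒ (c0=1, c1=21/2, c2=1)
macro 3: S0 reads c1=21/2 → after 1×micro: 3; S1 reads c0=1 → after 1×micro: 71/4; S2 reads c2=1 → after 1×micro: 2 ⇒ (c0=3, c1=71/4, c2=2)
macro 4: S0 reads c1=71/4 → after 1×micro: 3; S1 reads c0=3 → after 1×micro: 261/8; S2 reads c2=2 → after 1×micro: 3 ⇒ (c0=3, c1=261/8, c2=3)
macro 5: S0 reads c1=261/8 → after 1×micro: 3; S1 reads c0=3 → after 1×micro: 879/16; S2 reads c2=3 → after 1×micro: 1 ⇒ (c0=3, c1=879/16, c2=1)

c0 at macro-step 4 = 3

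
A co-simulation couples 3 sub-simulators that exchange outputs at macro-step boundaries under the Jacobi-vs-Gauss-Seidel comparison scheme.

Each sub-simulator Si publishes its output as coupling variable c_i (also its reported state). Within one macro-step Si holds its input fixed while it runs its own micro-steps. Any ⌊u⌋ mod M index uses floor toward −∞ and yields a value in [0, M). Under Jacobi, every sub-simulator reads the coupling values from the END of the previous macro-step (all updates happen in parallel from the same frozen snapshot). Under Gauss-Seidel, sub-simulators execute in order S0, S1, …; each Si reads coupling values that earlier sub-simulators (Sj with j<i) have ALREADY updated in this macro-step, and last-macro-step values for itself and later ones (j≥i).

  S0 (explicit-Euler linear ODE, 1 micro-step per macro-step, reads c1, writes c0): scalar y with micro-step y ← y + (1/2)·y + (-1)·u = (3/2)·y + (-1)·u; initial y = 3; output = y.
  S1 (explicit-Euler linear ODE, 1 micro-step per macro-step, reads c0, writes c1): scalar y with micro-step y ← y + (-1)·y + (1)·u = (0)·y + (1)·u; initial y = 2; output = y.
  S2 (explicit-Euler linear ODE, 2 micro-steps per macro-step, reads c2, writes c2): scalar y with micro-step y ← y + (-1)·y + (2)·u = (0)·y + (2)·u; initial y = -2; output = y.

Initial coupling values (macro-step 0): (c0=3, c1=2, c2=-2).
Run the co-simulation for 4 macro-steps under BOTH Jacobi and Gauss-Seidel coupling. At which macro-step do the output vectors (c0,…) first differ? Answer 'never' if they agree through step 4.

first divergence at macro-step: 1

[Jacobi] macro 1: S0 reads c1=2 → after 1×micro: 5/2; S1 reads c0=3 → after 1×micro: 3; S2 reads c2=-2 → after 2×micro: -4 ⇒ (c0=5/2, c1=3, c2=-4)
[Jacobi] macro 2: S0 reads c1=3 → after 1×micro: 3/4; S1 reads c0=5/2 → after 1×micro: 5/2; S2 reads c2=-4 → after 2×micro: -8 ⇒ (c0=3/4, c1=5/2, c2=-8)
[Jacobi] macro 3: S0 reads c1=5/2 → after 1×micro: -11/8; S1 reads c0=3/4 → after 1×micro: 3/4; S2 reads c2=-8 → after 2×micro: -16 ⇒ (c0=-11/8, c1=3/4, c2=-16)
[Jacobi] macro 4: S0 reads c1=3/4 → after 1×micro: -45/16; S1 reads c0=-11/8 → after 1×micro: -11/8; S2 reads c2=-16 → after 2×micro: -32 ⇒ (c0=-45/16, c1=-11/8, c2=-32)
[Gauss-Seidel] macro 1: S0 reads c1=2 → after 1×micro: 5/2; S1 reads c0=5/2 → after 1×micro: 5/2; S2 reads c2=-2 → after 2×micro: -4 ⇒ (c0=5/2, c1=5/2, c2=-4)
[Gauss-Seidel] macro 2: S0 reads c1=5/2 → after 1×micro: 5/4; S1 reads c0=5/4 → after 1×micro: 5/4; S2 reads c2=-4 → after 2×micro: -8 ⇒ (c0=5/4, c1=5/4, c2=-8)
[Gauss-Seidel] macro 3: S0 reads c1=5/4 → after 1×micro: 5/8; S1 reads c0=5/8 → after 1×micro: 5/8; S2 reads c2=-8 → after 2×micro: -16 ⇒ (c0=5/8, c1=5/8, c2=-16)
[Gauss-Seidel] macro 4: S0 reads c1=5/8 → after 1×micro: 5/16; S1 reads c0=5/16 → after 1×micro: 5/16; S2 reads c2=-16 → after 2×micro: -32 ⇒ (c0=5/16, c1=5/16, c2=-32)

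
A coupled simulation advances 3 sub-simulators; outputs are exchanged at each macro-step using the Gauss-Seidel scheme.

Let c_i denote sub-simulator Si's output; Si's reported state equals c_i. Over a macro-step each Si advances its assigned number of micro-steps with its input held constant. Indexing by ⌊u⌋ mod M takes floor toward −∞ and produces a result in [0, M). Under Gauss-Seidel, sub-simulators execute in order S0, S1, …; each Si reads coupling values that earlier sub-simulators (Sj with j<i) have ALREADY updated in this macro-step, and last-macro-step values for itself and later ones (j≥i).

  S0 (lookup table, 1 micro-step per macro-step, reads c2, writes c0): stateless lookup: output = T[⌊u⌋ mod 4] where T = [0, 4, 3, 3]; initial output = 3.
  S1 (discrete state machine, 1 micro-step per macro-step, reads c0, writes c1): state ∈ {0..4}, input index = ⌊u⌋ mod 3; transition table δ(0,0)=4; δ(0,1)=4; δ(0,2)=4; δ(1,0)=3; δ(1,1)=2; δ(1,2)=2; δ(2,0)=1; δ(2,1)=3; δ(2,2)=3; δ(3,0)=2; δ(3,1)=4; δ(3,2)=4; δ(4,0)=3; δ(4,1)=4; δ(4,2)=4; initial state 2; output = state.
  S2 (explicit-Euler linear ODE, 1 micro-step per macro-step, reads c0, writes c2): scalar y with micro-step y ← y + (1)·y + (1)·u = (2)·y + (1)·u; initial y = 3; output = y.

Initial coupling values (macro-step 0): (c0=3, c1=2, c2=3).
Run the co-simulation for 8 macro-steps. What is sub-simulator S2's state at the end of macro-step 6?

macro 1: S0 reads c2=3 → after 1×micro: 3; S1 reads c0=3 → after 1×micro: 1; S2 reads c0=3 → after 1×micro: 9 ⇒ (c0=3, c1=1, c2=9)
macro 2: S0 reads c2=9 → after 1×micro: 4; S1 reads c0=4 → after 1×micro: 2; S2 reads c0=4 → after 1×micro: 22 ⇒ (c0=4, c1=2, c2=22)
macro 3: S0 reads c2=22 → after 1×micro: 3; S1 reads c0=3 → after 1×micro: 1; S2 reads c0=3 → after 1×micro: 47 ⇒ (c0=3, c1=1, c2=47)
macro 4: S0 reads c2=47 → after 1×micro: 3; S1 reads c0=3 → after 1×micro: 3; S2 reads c0=3 → after 1×micro: 97 ⇒ (c0=3, c1=3, c2=97)
macro 5: S0 reads c2=97 → after 1×micro: 4; S1 reads c0=4 → after 1×micro: 4; S2 reads c0=4 → after 1×micro: 198 ⇒ (c0=4, c1=4, c2=198)
macro 6: S0 reads c2=198 → after 1×micro: 3; S1 reads c0=3 → after 1×micro: 3; S2 reads c0=3 → after 1×micro: 399 ⇒ (c0=3, c1=3, c2=399)
macro 7: S0 reads c2=399 → after 1×micro: 3; S1 reads c0=3 → after 1×micro: 2; S2 reads c0=3 → after 1×micro: 801 ⇒ (c0=3, c1=2, c2=801)
macro 8: S0 reads c2=801 → after 1×micro: 4; S1 reads c0=4 → after 1×micro: 3; S2 reads c0=4 → after 1×micro: 1606 ⇒ (c0=4, c1=3, c2=1606)

S2 state at macro-step 6 = 399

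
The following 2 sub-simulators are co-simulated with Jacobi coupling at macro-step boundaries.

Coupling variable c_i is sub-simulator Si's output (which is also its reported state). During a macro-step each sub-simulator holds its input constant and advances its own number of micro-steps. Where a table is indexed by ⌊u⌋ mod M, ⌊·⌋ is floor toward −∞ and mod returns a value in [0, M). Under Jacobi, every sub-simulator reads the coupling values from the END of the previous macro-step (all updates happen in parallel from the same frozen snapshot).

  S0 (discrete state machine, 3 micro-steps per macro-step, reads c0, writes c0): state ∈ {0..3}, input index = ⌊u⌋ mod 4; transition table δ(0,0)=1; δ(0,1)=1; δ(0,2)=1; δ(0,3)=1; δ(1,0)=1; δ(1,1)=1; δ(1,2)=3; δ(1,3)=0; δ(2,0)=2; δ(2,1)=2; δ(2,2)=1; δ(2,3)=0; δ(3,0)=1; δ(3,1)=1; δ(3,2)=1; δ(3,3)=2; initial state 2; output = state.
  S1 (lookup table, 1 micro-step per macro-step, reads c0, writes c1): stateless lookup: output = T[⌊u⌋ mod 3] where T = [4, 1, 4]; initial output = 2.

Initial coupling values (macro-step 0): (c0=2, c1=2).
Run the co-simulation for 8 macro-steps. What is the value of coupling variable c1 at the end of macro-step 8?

c1 at macro-step 8 = 1

macro 1: S0 reads c0=2 → after 3×micro: 1; S1 reads c0=2 → after 1×micro: 4 ⇒ (c0=1, c1=4)
macro 2: S0 reads c0=1 → after 3×micro: 1; S1 reads c0=1 → after 1×micro: 1 ⇒ (c0=1, c1=1)
macro 3: S0 reads c0=1 → after 3×micro: 1; S1 reads c0=1 → after 1×micro: 1 ⇒ (c0=1, c1=1)
macro 4: S0 reads c0=1 → after 3×micro: 1; S1 reads c0=1 → after 1×micro: 1 ⇒ (c0=1, c1=1)
macro 5: S0 reads c0=1 → after 3×micro: 1; S1 reads c0=1 → after 1×micro: 1 ⇒ (c0=1, c1=1)
macro 6: S0 reads c0=1 → after 3×micro: 1; S1 reads c0=1 → after 1×micro: 1 ⇒ (c0=1, c1=1)
macro 7: S0 reads c0=1 → after 3×micro: 1; S1 reads c0=1 → after 1×micro: 1 ⇒ (c0=1, c1=1)
macro 8: S0 reads c0=1 → after 3×micro: 1; S1 reads c0=1 → after 1×micro: 1 ⇒ (c0=1, c1=1)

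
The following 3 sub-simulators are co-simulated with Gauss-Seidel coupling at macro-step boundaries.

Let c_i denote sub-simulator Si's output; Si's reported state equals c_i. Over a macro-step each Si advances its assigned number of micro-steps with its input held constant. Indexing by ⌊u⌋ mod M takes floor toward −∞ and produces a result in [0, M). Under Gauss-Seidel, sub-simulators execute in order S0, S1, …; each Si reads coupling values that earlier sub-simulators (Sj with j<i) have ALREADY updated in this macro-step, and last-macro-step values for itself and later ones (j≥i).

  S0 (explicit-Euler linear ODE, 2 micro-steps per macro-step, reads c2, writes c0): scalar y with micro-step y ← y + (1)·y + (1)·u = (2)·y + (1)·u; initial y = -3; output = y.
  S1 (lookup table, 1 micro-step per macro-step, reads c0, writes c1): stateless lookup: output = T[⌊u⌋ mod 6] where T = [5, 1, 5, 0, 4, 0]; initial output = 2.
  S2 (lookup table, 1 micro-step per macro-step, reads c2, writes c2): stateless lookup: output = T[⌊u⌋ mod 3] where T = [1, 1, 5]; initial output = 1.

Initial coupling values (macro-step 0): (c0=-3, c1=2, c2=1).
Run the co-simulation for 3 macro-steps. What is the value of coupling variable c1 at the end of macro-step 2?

macro 1: S0 reads c2=1 → after 2×micro: -9; S1 reads c0=-9 → after 1×micro: 0; S2 reads c2=1 → after 1×micro: 1 ⇒ (c0=-9, c1=0, c2=1)
macro 2: S0 reads c2=1 → after 2×micro: -33; S1 reads c0=-33 → after 1×micro: 0; S2 reads c2=1 → after 1×micro: 1 ⇒ (c0=-33, c1=0, c2=1)
macro 3: S0 reads c2=1 → after 2×micro: -129; S1 reads c0=-129 → after 1×micro: 0; S2 reads c2=1 → after 1×micro: 1 ⇒ (c0=-129, c1=0, c2=1)

c1 at macro-step 2 = 0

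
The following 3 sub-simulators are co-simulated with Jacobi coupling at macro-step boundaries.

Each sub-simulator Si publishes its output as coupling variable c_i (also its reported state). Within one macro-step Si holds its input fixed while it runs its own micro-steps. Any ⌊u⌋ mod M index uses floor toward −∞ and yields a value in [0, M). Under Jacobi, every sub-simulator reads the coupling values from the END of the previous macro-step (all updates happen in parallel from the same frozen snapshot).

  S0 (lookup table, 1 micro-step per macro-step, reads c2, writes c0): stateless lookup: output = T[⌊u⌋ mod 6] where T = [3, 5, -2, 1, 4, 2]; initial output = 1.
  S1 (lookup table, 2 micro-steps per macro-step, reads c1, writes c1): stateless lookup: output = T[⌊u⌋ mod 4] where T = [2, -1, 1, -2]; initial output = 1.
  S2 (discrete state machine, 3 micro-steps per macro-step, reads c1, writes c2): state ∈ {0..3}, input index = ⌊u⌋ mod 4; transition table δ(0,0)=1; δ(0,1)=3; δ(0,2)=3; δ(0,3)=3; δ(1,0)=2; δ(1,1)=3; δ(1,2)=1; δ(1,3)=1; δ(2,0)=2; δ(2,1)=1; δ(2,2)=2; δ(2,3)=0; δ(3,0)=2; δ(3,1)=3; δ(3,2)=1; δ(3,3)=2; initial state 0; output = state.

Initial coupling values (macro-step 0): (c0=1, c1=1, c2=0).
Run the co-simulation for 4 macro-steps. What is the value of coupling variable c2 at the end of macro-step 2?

c2 at macro-step 2 = 3

macro 1: S0 reads c2=0 → after 1×micro: 3; S1 reads c1=1 → after 2×micro: -1; S2 reads c1=1 → after 3×micro: 3 ⇒ (c0=3, c1=-1, c2=3)
macro 2: S0 reads c2=3 → after 1×micro: 1; S1 reads c1=-1 → after 2×micro: -2; S2 reads c1=-1 → after 3×micro: 3 ⇒ (c0=1, c1=-2, c2=3)
macro 3: S0 reads c2=3 → after 1×micro: 1; S1 reads c1=-2 → after 2×micro: 1; S2 reads c1=-2 → after 3×micro: 1 ⇒ (c0=1, c1=1, c2=1)
macro 4: S0 reads c2=1 → after 1×micro: 5; S1 reads c1=1 → after 2×micro: -1; S2 reads c1=1 → after 3×micro: 3 ⇒ (c0=5, c1=-1, c2=3)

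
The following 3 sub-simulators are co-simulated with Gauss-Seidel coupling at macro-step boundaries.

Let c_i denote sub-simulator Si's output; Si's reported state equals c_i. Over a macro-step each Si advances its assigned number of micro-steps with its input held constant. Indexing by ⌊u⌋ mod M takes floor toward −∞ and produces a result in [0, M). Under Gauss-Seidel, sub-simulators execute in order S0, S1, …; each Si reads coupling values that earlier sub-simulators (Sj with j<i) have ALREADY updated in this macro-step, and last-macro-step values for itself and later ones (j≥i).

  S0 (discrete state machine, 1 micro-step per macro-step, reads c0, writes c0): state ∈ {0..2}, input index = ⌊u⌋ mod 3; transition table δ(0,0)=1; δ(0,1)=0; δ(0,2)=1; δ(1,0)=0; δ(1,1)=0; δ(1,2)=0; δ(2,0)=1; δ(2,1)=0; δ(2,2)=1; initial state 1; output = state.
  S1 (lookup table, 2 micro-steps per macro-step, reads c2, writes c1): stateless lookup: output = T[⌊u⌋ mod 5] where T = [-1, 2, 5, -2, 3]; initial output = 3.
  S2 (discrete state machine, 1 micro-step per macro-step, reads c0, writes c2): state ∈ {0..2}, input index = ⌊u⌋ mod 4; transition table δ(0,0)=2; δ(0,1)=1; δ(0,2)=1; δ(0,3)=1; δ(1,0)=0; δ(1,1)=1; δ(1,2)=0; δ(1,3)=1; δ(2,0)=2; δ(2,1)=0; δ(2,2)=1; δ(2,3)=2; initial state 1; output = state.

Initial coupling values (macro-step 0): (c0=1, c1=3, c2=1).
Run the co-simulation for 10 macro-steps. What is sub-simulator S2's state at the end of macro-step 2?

macro 1: S0 reads c0=1 → after 1×micro: 0; S1 reads c2=1 → after 2×micro: 2; S2 reads c0=0 → after 1×micro: 0 ⇒ (c0=0, c1=2, c2=0)
macro 2: S0 reads c0=0 → after 1×micro: 1; S1 reads c2=0 → after 2×micro: -1; S2 reads c0=1 → after 1×micro: 1 ⇒ (c0=1, c1=-1, c2=1)
macro 3: S0 reads c0=1 → after 1×micro: 0; S1 reads c2=1 → after 2×micro: 2; S2 reads c0=0 → after 1×micro: 0 ⇒ (c0=0, c1=2, c2=0)
macro 4: S0 reads c0=0 → after 1×micro: 1; S1 reads c2=0 → after 2×micro: -1; S2 reads c0=1 → after 1×micro: 1 ⇒ (c0=1, c1=-1, c2=1)
macro 5: S0 reads c0=1 → after 1×micro: 0; S1 reads c2=1 → after 2×micro: 2; S2 reads c0=0 → after 1×micro: 0 ⇒ (c0=0, c1=2, c2=0)
macro 6: S0 reads c0=0 → after 1×micro: 1; S1 reads c2=0 → after 2×micro: -1; S2 reads c0=1 → after 1×micro: 1 ⇒ (c0=1, c1=-1, c2=1)
macro 7: S0 reads c0=1 → after 1×micro: 0; S1 reads c2=1 → after 2×micro: 2; S2 reads c0=0 → after 1×micro: 0 ⇒ (c0=0, c1=2, c2=0)
macro 8: S0 reads c0=0 → after 1×micro: 1; S1 reads c2=0 → after 2×micro: -1; S2 reads c0=1 → after 1×micro: 1 ⇒ (c0=1, c1=-1, c2=1)
macro 9: S0 reads c0=1 → after 1×micro: 0; S1 reads c2=1 → after 2×micro: 2; S2 reads c0=0 → after 1×micro: 0 ⇒ (c0=0, c1=2, c2=0)
macro 10: S0 reads c0=0 → after 1×micro: 1; S1 reads c2=0 → after 2×micro: -1; S2 reads c0=1 → after 1×micro: 1 ⇒ (c0=1, c1=-1, c2=1)

S2 state at macro-step 2 = 1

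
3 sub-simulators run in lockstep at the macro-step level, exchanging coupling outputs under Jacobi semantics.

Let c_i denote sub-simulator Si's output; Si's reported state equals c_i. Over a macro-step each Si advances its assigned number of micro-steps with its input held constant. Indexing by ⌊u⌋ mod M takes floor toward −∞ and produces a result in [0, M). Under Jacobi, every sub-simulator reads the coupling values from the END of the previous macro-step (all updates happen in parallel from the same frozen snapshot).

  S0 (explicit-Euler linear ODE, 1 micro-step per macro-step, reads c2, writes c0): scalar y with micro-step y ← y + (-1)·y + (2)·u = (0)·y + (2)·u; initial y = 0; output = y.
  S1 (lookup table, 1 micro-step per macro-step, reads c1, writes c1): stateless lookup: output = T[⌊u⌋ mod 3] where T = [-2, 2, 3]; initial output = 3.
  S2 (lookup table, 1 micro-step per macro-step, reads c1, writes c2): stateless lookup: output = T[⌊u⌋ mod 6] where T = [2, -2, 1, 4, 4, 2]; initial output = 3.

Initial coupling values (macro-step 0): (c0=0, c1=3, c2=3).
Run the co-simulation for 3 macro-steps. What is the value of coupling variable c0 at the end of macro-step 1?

c0 at macro-step 1 = 6

macro 1: S0 reads c2=3 → after 1×micro: 6; S1 reads c1=3 → after 1×micro: -2; S2 reads c1=3 → after 1×micro: 4 ⇒ (c0=6, c1=-2, c2=4)
macro 2: S0 reads c2=4 → after 1×micro: 8; S1 reads c1=-2 → after 1×micro: 2; S2 reads c1=-2 → after 1×micro: 4 ⇒ (c0=8, c1=2, c2=4)
macro 3: S0 reads c2=4 → after 1×micro: 8; S1 reads c1=2 → after 1×micro: 3; S2 reads c1=2 → after 1×micro: 1 ⇒ (c0=8, c1=3, c2=1)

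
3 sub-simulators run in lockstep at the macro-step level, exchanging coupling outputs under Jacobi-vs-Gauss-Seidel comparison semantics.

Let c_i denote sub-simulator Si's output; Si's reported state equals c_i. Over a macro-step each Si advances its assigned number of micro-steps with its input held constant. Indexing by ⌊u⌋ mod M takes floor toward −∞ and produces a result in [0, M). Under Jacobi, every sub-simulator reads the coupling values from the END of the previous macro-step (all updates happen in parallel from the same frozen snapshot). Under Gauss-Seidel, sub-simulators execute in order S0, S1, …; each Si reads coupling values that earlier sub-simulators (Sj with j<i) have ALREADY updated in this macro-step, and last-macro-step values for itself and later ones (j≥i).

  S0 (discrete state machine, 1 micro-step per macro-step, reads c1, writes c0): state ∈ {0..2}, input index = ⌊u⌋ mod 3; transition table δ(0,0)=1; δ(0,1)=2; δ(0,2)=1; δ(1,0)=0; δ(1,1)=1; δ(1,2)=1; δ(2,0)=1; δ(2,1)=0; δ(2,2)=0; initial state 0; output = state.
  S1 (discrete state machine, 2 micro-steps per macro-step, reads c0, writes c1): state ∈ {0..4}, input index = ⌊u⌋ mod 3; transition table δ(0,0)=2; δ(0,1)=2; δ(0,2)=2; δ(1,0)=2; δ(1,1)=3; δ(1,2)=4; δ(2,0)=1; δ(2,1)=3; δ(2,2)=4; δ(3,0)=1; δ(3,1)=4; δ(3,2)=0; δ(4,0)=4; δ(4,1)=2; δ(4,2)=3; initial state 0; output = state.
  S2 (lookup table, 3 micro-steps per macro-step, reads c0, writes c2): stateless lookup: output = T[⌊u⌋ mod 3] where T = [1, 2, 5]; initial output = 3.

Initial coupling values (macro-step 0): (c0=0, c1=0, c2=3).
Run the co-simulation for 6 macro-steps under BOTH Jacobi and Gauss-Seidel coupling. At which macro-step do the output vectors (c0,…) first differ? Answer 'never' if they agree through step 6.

[Jacobi] macro 1: S0 reads c1=0 → after 1×micro: 1; S1 reads c0=0 → after 2×micro: 1; S2 reads c0=0 → after 3×micro: 1 ⇒ (c0=1, c1=1, c2=1)
[Jacobi] macro 2: S0 reads c1=1 → after 1×micro: 1; S1 reads c0=1 → after 2×micro: 4; S2 reads c0=1 → after 3×micro: 2 ⇒ (c0=1, c1=4, c2=2)
[Jacobi] macro 3: S0 reads c1=4 → after 1×micro: 1; S1 reads c0=1 → after 2×micro: 3; S2 reads c0=1 → after 3×micro: 2 ⇒ (c0=1, c1=3, c2=2)
[Jacobi] macro 4: S0 reads c1=3 → after 1×micro: 0; S1 reads c0=1 → after 2×micro: 2; S2 reads c0=1 → after 3×micro: 2 ⇒ (c0=0, c1=2, c2=2)
[Jacobi] macro 5: S0 reads c1=2 → after 1×micro: 1; S1 reads c0=0 → after 2×micro: 2; S2 reads c0=0 → after 3×micro: 1 ⇒ (c0=1, c1=2, c2=1)
[Jacobi] macro 6: S0 reads c1=2 → after 1×micro: 1; S1 reads c0=1 → after 2×micro: 4; S2 reads c0=1 → after 3×micro: 2 ⇒ (c0=1, c1=4, c2=2)
[Gauss-Seidel] macro 1: S0 reads c1=0 → after 1×micro: 1; S1 reads c0=1 → after 2×micro: 3; S2 reads c0=1 → after 3×micro: 2 ⇒ (c0=1, c1=3, c2=2)
[Gauss-Seidel] macro 2: S0 reads c1=3 → after 1×micro: 0; S1 reads c0=0 → after 2×micro: 2; S2 reads c0=0 → after 3×micro: 1 ⇒ (c0=0, c1=2, c2=1)
[Gauss-Seidel] macro 3: S0 reads c1=2 → after 1×micro: 1; S1 reads c0=1 → after 2×micro: 4; S2 reads c0=1 → after 3×micro: 2 ⇒ (c0=1, c1=4, c2=2)
[Gauss-Seidel] macro 4: S0 reads c1=4 → after 1×micro: 1; S1 reads c0=1 → after 2×micro: 3; S2 reads c0=1 → after 3×micro: 2 ⇒ (c0=1, c1=3, c2=2)
[Gauss-Seidel] macro 5: S0 reads c1=3 → after 1×micro: 0; S1 reads c0=0 → after 2×micro: 2; S2 reads c0=0 → after 3×micro: 1 ⇒ (c0=0, c1=2, c2=1)
[Gauss-Seidel] macro 6: S0 reads c1=2 → after 1×micro: 1; S1 reads c0=1 → after 2×micro: 4; S2 reads c0=1 → after 3×micro: 2 ⇒ (c0=1, c1=4, c2=2)

first divergence at macro-step: 1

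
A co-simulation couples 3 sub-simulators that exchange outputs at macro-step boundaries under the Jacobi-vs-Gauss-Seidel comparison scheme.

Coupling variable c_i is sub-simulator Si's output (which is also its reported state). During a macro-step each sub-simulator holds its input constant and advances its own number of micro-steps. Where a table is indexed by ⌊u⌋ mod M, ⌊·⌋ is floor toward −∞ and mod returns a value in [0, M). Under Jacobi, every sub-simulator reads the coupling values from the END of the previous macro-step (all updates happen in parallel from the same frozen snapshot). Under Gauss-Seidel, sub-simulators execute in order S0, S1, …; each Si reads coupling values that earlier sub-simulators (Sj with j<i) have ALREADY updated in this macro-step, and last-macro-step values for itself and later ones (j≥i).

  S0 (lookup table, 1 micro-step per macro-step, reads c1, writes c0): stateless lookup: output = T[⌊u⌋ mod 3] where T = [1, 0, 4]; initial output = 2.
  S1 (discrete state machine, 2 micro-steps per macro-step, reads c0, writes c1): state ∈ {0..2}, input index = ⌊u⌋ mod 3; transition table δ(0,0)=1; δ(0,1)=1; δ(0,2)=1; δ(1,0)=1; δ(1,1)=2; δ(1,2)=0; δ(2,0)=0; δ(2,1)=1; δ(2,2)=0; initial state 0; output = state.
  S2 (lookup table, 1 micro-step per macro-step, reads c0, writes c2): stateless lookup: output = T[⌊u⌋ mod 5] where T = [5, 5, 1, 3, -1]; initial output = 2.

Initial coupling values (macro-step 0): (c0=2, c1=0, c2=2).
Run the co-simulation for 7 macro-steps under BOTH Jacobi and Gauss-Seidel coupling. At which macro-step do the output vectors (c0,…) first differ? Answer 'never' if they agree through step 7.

first divergence at macro-step: 1

[Jacobi] macro 1: S0 reads c1=0 → after 1×micro: 1; S1 reads c0=2 → after 2×micro: 0; S2 reads c0=2 → after 1×micro: 1 ⇒ (c0=1, c1=0, c2=1)
[Jacobi] macro 2: S0 reads c1=0 → after 1×micro: 1; S1 reads c0=1 → after 2×micro: 2; S2 reads c0=1 → after 1×micro: 5 ⇒ (c0=1, c1=2, c2=5)
[Jacobi] macro 3: S0 reads c1=2 → after 1×micro: 4; S1 reads c0=1 → after 2×micro: 2; S2 reads c0=1 → after 1×micro: 5 ⇒ (c0=4, c1=2, c2=5)
[Jacobi] macro 4: S0 reads c1=2 → after 1×micro: 4; S1 reads c0=4 → after 2×micro: 2; S2 reads c0=4 → after 1×micro: -1 ⇒ (c0=4, c1=2, c2=-1)
[Jacobi] macro 5: S0 reads c1=2 → after 1×micro: 4; S1 reads c0=4 → after 2×micro: 2; S2 reads c0=4 → after 1×micro: -1 ⇒ (c0=4, c1=2, c2=-1)
[Jacobi] macro 6: S0 reads c1=2 → after 1×micro: 4; S1 reads c0=4 → after 2×micro: 2; S2 reads c0=4 → after 1×micro: -1 ⇒ (c0=4, c1=2, c2=-1)
[Jacobi] macro 7: S0 reads c1=2 → after 1×micro: 4; S1 reads c0=4 → after 2×micro: 2; S2 reads c0=4 → after 1×micro: -1 ⇒ (c0=4, c1=2, c2=-1)
[Gauss-Seidel] macro 1: S0 reads c1=0 → after 1×micro: 1; S1 reads c0=1 → after 2×micro: 2; S2 reads c0=1 → after 1×micro: 5 ⇒ (c0=1, c1=2, c2=5)
[Gauss-Seidel] macro 2: S0 reads c1=2 → after 1×micro: 4; S1 reads c0=4 → after 2×micro: 2; S2 reads c0=4 → after 1×micro: -1 ⇒ (c0=4, c1=2, c2=-1)
[Gauss-Seidel] macro 3: S0 reads c1=2 → after 1×micro: 4; S1 reads c0=4 → after 2×micro: 2; S2 reads c0=4 → after 1×micro: -1 ⇒ (c0=4, c1=2, c2=-1)
[Gauss-Seidel] macro 4: S0 reads c1=2 → after 1×micro: 4; S1 reads c0=4 → after 2×micro: 2; S2 reads c0=4 → after 1×micro: -1 ⇒ (c0=4, c1=2, c2=-1)
[Gauss-Seidel] macro 5: S0 reads c1=2 → after 1×micro: 4; S1 reads c0=4 → after 2×micro: 2; S2 reads c0=4 → after 1×micro: -1 ⇒ (c0=4, c1=2, c2=-1)
[Gauss-Seidel] macro 6: S0 reads c1=2 → after 1×micro: 4; S1 reads c0=4 → after 2×micro: 2; S2 reads c0=4 → after 1×micro: -1 ⇒ (c0=4, c1=2, c2=-1)
[Gauss-Seidel] macro 7: S0 reads c1=2 → after 1×micro: 4; S1 reads c0=4 → after 2×micro: 2; S2 reads c0=4 → after 1×micro: -1 ⇒ (c0=4, c1=2, c2=-1)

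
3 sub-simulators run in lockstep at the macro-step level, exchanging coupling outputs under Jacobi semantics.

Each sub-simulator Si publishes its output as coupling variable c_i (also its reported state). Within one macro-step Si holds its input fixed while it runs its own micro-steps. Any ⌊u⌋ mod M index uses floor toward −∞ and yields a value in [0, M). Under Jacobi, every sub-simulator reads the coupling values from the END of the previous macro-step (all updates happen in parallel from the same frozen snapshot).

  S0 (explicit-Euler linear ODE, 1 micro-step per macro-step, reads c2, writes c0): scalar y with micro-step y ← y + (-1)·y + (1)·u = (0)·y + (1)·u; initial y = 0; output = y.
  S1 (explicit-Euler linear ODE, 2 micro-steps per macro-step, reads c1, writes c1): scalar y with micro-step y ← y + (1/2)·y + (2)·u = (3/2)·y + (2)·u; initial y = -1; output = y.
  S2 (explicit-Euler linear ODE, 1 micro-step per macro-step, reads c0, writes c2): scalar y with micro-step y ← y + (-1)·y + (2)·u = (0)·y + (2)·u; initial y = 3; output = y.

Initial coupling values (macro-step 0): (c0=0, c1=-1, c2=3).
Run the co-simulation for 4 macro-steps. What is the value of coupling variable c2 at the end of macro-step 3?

c2 at macro-step 3 = 0

macro 1: S0 reads c2=3 → after 1×micro: 3; S1 reads c1=-1 → after 2×micro: -29/4; S2 reads c0=0 → after 1×micro: 0 ⇒ (c0=3, c1=-29/4, c2=0)
macro 2: S0 reads c2=0 → after 1×micro: 0; S1 reads c1=-29/4 → after 2×micro: -841/16; S2 reads c0=3 → after 1×micro: 6 ⇒ (c0=0, c1=-841/16, c2=6)
macro 3: S0 reads c2=6 → after 1×micro: 6; S1 reads c1=-841/16 → after 2×micro: -24389/64; S2 reads c0=0 → after 1×micro: 0 ⇒ (c0=6, c1=-24389/64, c2=0)
macro 4: S0 reads c2=0 → after 1×micro: 0; S1 reads c1=-24389/64 → after 2×micro: -707281/256; S2 reads c0=6 → after 1×micro: 12 ⇒ (c0=0, c1=-707281/256, c2=12)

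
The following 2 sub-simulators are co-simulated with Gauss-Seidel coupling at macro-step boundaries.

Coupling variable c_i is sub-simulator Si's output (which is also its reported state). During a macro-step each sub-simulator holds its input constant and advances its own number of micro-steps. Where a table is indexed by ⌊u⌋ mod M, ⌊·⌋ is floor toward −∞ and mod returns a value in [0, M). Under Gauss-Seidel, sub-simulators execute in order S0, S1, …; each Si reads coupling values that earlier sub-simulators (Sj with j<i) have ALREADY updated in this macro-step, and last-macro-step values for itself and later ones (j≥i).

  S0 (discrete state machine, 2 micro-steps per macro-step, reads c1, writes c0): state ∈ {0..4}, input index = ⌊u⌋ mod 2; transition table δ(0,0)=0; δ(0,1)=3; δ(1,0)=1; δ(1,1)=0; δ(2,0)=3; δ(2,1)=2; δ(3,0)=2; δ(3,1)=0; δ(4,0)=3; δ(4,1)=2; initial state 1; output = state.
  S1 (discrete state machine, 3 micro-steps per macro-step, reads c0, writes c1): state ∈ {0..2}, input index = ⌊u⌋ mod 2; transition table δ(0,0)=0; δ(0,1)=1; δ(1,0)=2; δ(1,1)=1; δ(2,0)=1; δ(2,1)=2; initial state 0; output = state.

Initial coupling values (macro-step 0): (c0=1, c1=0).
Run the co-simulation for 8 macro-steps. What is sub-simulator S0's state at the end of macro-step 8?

macro 1: S0 reads c1=0 → after 2×micro: 1; S1 reads c0=1 → after 3×micro: 1 ⇒ (c0=1, c1=1)
macro 2: S0 reads c1=1 → after 2×micro: 3; S1 reads c0=3 → after 3×micro: 1 ⇒ (c0=3, c1=1)
macro 3: S0 reads c1=1 → after 2×micro: 3; S1 reads c0=3 → after 3×micro: 1 ⇒ (c0=3, c1=1)
macro 4: S0 reads c1=1 → after 2×micro: 3; S1 reads c0=3 → after 3×micro: 1 ⇒ (c0=3, c1=1)
macro 5: S0 reads c1=1 → after 2×micro: 3; S1 reads c0=3 → after 3×micro: 1 ⇒ (c0=3, c1=1)
macro 6: S0 reads c1=1 → after 2×micro: 3; S1 reads c0=3 → after 3×micro: 1 ⇒ (c0=3, c1=1)
macro 7: S0 reads c1=1 → after 2×micro: 3; S1 reads c0=3 → after 3×micro: 1 ⇒ (c0=3, c1=1)
macro 8: S0 reads c1=1 → after 2×micro: 3; S1 reads c0=3 → after 3×micro: 1 ⇒ (c0=3, c1=1)

S0 state at macro-step 8 = 3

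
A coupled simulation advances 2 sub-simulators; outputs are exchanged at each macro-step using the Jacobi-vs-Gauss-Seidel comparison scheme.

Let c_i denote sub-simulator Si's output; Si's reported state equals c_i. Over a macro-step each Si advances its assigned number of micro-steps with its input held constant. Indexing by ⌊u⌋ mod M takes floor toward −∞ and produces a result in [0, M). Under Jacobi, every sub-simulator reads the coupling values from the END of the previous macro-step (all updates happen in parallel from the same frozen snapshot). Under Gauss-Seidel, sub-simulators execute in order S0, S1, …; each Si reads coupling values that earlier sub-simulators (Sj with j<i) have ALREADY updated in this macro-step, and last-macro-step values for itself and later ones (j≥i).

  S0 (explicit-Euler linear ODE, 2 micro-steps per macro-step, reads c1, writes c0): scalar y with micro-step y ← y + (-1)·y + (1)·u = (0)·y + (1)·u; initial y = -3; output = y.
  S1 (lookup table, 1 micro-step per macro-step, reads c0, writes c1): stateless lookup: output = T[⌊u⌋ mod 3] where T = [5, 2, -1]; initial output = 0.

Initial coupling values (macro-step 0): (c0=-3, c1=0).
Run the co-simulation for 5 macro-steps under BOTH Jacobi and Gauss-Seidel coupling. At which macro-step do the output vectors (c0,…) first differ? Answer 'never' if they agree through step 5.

first divergence at macro-step: 2

[Jacobi] macro 1: S0 reads c1=0 → after 2×micro: 0; S1 reads c0=-3 → after 1×micro: 5 ⇒ (c0=0, c1=5)
[Jacobi] macro 2: S0 reads c1=5 → after 2×micro: 5; S1 reads c0=0 → after 1×micro: 5 ⇒ (c0=5, c1=5)
[Jacobi] macro 3: S0 reads c1=5 → after 2×micro: 5; S1 reads c0=5 → after 1×micro: -1 ⇒ (c0=5, c1=-1)
[Jacobi] macro 4: S0 reads c1=-1 → after 2×micro: -1; S1 reads c0=5 → after 1×micro: -1 ⇒ (c0=-1, c1=-1)
[Jacobi] macro 5: S0 reads c1=-1 → after 2×micro: -1; S1 reads c0=-1 → after 1×micro: -1 ⇒ (c0=-1, c1=-1)
[Gauss-Seidel] macro 1: S0 reads c1=0 → after 2×micro: 0; S1 reads c0=0 → after 1×micro: 5 ⇒ (c0=0, c1=5)
[Gauss-Seidel] macro 2: S0 reads c1=5 → after 2×micro: 5; S1 reads c0=5 → after 1×micro: -1 ⇒ (c0=5, c1=-1)
[Gauss-Seidel] macro 3: S0 reads c1=-1 → after 2×micro: -1; S1 reads c0=-1 → after 1×micro: -1 ⇒ (c0=-1, c1=-1)
[Gauss-Seidel] macro 4: S0 reads c1=-1 → after 2×micro: -1; S1 reads c0=-1 → after 1×micro: -1 ⇒ (c0=-1, c1=-1)
[Gauss-Seidel] macro 5: S0 reads c1=-1 → after 2×micro: -1; S1 reads c0=-1 → after 1×micro: -1 ⇒ (c0=-1, c1=-1)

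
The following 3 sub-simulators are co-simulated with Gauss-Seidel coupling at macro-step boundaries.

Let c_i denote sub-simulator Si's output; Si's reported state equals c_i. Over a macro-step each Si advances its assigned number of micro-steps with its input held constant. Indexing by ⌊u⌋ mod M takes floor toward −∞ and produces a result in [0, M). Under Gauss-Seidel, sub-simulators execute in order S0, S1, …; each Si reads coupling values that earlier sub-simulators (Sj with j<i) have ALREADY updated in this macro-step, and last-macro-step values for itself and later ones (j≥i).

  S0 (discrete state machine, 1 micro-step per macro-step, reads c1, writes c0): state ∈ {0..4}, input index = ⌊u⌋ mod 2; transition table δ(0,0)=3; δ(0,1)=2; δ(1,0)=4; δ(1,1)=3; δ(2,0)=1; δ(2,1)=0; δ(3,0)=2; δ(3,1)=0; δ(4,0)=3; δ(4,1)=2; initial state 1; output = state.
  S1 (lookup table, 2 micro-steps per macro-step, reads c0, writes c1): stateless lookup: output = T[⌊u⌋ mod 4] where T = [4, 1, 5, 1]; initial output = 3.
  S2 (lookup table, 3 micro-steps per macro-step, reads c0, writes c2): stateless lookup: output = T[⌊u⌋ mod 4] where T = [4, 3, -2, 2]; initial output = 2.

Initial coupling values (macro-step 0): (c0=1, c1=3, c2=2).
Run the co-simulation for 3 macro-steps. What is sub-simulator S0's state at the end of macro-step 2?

S0 state at macro-step 2 = 0

macro 1: S0 reads c1=3 → after 1×micro: 3; S1 reads c0=3 → after 2×micro: 1; S2 reads c0=3 → after 3×micro: 2 ⇒ (c0=3, c1=1, c2=2)
macro 2: S0 reads c1=1 → after 1×micro: 0; S1 reads c0=0 → after 2×micro: 4; S2 reads c0=0 → after 3×micro: 4 ⇒ (c0=0, c1=4, c2=4)
macro 3: S0 reads c1=4 → after 1×micro: 3; S1 reads c0=3 → after 2×micro: 1; S2 reads c0=3 → after 3×micro: 2 ⇒ (c0=3, c1=1, c2=2)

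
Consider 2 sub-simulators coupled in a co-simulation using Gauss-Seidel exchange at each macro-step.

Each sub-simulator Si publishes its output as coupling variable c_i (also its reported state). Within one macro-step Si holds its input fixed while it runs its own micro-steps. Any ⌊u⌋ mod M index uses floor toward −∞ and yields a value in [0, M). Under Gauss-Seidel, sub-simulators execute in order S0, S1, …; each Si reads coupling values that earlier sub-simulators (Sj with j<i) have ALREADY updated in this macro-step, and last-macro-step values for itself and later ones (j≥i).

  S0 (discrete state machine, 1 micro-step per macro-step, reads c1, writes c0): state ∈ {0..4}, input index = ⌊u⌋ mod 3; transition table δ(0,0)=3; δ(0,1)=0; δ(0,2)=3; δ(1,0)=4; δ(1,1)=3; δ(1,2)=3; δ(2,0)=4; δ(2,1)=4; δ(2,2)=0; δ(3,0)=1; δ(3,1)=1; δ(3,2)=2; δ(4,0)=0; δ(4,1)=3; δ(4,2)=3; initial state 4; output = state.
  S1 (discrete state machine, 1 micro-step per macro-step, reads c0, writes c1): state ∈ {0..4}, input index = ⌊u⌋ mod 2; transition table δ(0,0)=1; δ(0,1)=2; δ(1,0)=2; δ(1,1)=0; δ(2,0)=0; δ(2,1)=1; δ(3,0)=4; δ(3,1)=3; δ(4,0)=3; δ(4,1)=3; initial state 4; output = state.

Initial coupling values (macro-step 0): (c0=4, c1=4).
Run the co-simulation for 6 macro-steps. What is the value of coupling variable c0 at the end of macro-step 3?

macro 1: S0 reads c1=4 → after 1×micro: 3; S1 reads c0=3 → after 1×micro: 3 ⇒ (c0=3, c1=3)
macro 2: S0 reads c1=3 → after 1×micro: 1; S1 reads c0=1 → after 1×micro: 3 ⇒ (c0=1, c1=3)
macro 3: S0 reads c1=3 → after 1×micro: 4; S1 reads c0=4 → after 1×micro: 4 ⇒ (c0=4, c1=4)
macro 4: S0 reads c1=4 → after 1×micro: 3; S1 reads c0=3 → after 1×micro: 3 ⇒ (c0=3, c1=3)
macro 5: S0 reads c1=3 → after 1×micro: 1; S1 reads c0=1 → after 1×micro: 3 ⇒ (c0=1, c1=3)
macro 6: S0 reads c1=3 → after 1×micro: 4; S1 reads c0=4 → after 1×micro: 4 ⇒ (c0=4, c1=4)

c0 at macro-step 3 = 4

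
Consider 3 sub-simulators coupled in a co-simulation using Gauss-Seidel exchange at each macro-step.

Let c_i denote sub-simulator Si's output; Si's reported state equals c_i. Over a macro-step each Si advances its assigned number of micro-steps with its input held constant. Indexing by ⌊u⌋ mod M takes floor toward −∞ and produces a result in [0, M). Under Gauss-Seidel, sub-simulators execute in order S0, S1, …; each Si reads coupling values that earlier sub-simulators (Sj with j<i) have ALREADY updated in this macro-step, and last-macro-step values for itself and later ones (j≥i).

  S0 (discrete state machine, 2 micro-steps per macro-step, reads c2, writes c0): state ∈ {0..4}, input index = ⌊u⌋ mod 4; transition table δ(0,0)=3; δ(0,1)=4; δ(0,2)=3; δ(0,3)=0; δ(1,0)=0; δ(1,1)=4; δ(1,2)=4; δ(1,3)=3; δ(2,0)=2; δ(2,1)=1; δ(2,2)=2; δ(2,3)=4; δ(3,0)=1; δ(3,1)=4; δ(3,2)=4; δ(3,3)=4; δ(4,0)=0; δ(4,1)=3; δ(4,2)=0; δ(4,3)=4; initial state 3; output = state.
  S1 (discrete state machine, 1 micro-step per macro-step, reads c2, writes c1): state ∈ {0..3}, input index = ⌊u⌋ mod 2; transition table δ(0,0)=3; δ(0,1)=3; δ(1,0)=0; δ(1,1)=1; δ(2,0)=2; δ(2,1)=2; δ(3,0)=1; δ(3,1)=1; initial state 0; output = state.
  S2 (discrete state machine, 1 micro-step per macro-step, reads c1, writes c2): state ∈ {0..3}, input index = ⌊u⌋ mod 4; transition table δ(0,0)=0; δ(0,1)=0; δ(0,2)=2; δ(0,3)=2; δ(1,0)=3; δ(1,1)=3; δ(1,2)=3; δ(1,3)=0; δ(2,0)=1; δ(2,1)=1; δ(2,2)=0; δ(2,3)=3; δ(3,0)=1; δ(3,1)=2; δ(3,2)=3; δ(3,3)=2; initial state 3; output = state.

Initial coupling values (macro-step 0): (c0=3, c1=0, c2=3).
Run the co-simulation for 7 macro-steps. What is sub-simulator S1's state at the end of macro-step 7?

S1 state at macro-step 7 = 1

macro 1: S0 reads c2=3 → after 2×micro: 4; S1 reads c2=3 → after 1×micro: 3; S2 reads c1=3 → after 1×micro: 2 ⇒ (c0=4, c1=3, c2=2)
macro 2: S0 reads c2=2 → after 2×micro: 3; S1 reads c2=2 → after 1×micro: 1; S2 reads c1=1 → after 1×micro: 1 ⇒ (c0=3, c1=1, c2=1)
macro 3: S0 reads c2=1 → after 2×micro: 3; S1 reads c2=1 → after 1×micro: 1; S2 reads c1=1 → after 1×micro: 3 ⇒ (c0=3, c1=1, c2=3)
macro 4: S0 reads c2=3 → after 2×micro: 4; S1 reads c2=3 → after 1×micro: 1; S2 reads c1=1 → after 1×micro: 2 ⇒ (c0=4, c1=1, c2=2)
macro 5: S0 reads c2=2 → after 2×micro: 3; S1 reads c2=2 → after 1×micro: 0; S2 reads c1=0 → after 1×micro: 1 ⇒ (c0=3, c1=0, c2=1)
macro 6: S0 reads c2=1 → after 2×micro: 3; S1 reads c2=1 → after 1×micro: 3; S2 reads c1=3 → after 1×micro: 0 ⇒ (c0=3, c1=3, c2=0)
macro 7: S0 reads c2=0 → after 2×micro: 0; S1 reads c2=0 → after 1×micro: 1; S2 reads c1=1 → after 1×micro: 0 ⇒ (c0=0, c1=1, c2=0)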